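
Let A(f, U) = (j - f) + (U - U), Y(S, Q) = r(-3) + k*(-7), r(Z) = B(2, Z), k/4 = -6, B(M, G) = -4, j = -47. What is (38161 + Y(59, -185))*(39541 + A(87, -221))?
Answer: 1510273275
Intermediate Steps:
k = -24 (k = 4*(-6) = -24)
r(Z) = -4
Y(S, Q) = 164 (Y(S, Q) = -4 - 24*(-7) = -4 + 168 = 164)
A(f, U) = -47 - f (A(f, U) = (-47 - f) + (U - U) = (-47 - f) + 0 = -47 - f)
(38161 + Y(59, -185))*(39541 + A(87, -221)) = (38161 + 164)*(39541 + (-47 - 1*87)) = 38325*(39541 + (-47 - 87)) = 38325*(39541 - 134) = 38325*39407 = 1510273275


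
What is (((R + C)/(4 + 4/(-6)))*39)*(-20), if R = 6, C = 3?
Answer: -2106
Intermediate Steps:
(((R + C)/(4 + 4/(-6)))*39)*(-20) = (((6 + 3)/(4 + 4/(-6)))*39)*(-20) = ((9/(4 + 4*(-⅙)))*39)*(-20) = ((9/(4 - ⅔))*39)*(-20) = ((9/(10/3))*39)*(-20) = ((9*(3/10))*39)*(-20) = ((27/10)*39)*(-20) = (1053/10)*(-20) = -2106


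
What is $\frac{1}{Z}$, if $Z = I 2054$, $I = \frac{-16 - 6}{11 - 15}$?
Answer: $\frac{1}{11297} \approx 8.8519 \cdot 10^{-5}$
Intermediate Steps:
$I = \frac{11}{2}$ ($I = - \frac{22}{-4} = \left(-22\right) \left(- \frac{1}{4}\right) = \frac{11}{2} \approx 5.5$)
$Z = 11297$ ($Z = \frac{11}{2} \cdot 2054 = 11297$)
$\frac{1}{Z} = \frac{1}{11297}$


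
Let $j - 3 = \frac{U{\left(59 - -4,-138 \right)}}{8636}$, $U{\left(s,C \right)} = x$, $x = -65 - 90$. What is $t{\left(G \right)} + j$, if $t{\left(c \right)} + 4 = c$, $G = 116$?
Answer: $\frac{992985}{8636} \approx 114.98$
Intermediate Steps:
$t{\left(c \right)} = -4 + c$
$x = -155$
$U{\left(s,C \right)} = -155$
$j = \frac{25753}{8636}$ ($j = 3 - \frac{155}{8636} = \frac{25753}{8636} \approx 2.9821$)
$t{\left(G \right)} + j = \left(-4 + 116\right) + \frac{25753}{8636} = 112 + \frac{25753}{8636} = \frac{992985}{8636}$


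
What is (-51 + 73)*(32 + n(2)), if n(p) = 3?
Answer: 770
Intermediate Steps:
(-51 + 73)*(32 + n(2)) = (-51 + 73)*(32 + 3) = 22*35 = 770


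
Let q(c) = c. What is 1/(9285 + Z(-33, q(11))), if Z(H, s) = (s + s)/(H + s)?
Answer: 1/9284 ≈ 0.00010771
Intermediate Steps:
Z(H, s) = 2*s/(H + s) (Z(H, s) = (2*s)/(H + s) = 2*s/(H + s))
1/(9285 + Z(-33, q(11))) = 1/(9285 + 2*11/(-33 + 11)) = 1/(9285 + 2*11/(-22)) = 1/(9285 + 2*11*(-1/22)) = 1/(9285 - 1) = 1/9284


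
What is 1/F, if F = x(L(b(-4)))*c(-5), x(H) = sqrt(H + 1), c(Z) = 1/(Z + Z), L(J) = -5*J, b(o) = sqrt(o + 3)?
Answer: -10/sqrt(1 - 5*I) ≈ -3.4247 - 2.8076*I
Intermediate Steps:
b(o) = sqrt(3 + o)
c(Z) = 1/(2*Z)
x(H) = sqrt(1 + H)
F = -sqrt(1 - 5*I)/10 (F = sqrt(1 - 5*sqrt(3 - 4))*((1/2)/(-5)) = sqrt(1 - 5*I)*((1/2)*(-1/5)) = sqrt(1 - 5*I)*(-1/10) = -sqrt(1 - 5*I)/10 ≈ -0.17463 + 0.14316*I)
1/F = 1/(-sqrt(1 - 5*I)/10) = -10/sqrt(1 - 5*I)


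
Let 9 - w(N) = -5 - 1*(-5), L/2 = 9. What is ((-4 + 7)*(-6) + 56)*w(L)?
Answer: 342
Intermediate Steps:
L = 18 (L = 2*9 = 18)
w(N) = 9 (w(N) = 9 - (-5 - 1*(-5)) = 9 - (-5 + 5) = 9 - 1*0 = 9 + 0 = 9)
((-4 + 7)*(-6) + 56)*w(L) = ((-4 + 7)*(-6) + 56)*9 = (3*(-6) + 56)*9 = (-18 + 56)*9 = 38*9 = 342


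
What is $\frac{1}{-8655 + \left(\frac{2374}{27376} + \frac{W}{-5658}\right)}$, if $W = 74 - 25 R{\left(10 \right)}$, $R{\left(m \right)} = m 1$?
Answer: $- \frac{38723352}{335146048993} \approx -0.00011554$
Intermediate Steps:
$R{\left(m \right)} = m$
$W = -176$ ($W = 74 - 250 = -176$)
$\frac{1}{-8655 + \left(\frac{2374}{27376} + \frac{W}{-5658}\right)} = \frac{1}{-8655 + \left(\frac{2374}{27376} - \frac{176}{-5658}\right)} = \frac{1}{-8655 + \left(2374 \cdot \frac{1}{27376} - - \frac{88}{2829}\right)} = \frac{1}{-8655 + \left(\frac{1187}{13688} + \frac{88}{2829}\right)} = \frac{1}{-8655 + \frac{4562567}{38723352}} = \frac{1}{- \frac{335146048993}{38723352}} = - \frac{38723352}{335146048993}$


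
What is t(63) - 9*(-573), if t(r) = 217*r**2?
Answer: 866430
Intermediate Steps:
t(63) - 9*(-573) = 217*63**2 - 9*(-573) = 217*3969 + 5157 = 861273 + 5157 = 866430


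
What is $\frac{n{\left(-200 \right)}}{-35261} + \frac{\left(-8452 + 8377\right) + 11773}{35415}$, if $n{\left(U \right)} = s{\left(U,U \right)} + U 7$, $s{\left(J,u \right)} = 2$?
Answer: $\frac{461993348}{1248768315} \approx 0.36996$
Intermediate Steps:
$n{\left(U \right)} = 2 + 7 U$ ($n{\left(U \right)} = 2 + U 7 = 2 + 7 U$)
$\frac{n{\left(-200 \right)}}{-35261} + \frac{\left(-8452 + 8377\right) + 11773}{35415} = \frac{2 + 7 \left(-200\right)}{-35261} + \frac{\left(-8452 + 8377\right) + 11773}{35415} = \left(2 - 1400\right) \left(- \frac{1}{35261}\right) + \left(-75 + 11773\right) \frac{1}{35415} = \left(-1398\right) \left(- \frac{1}{35261}\right) + 11698 \cdot \frac{1}{35415} = \frac{1398}{35261} + \frac{11698}{35415} = \frac{461993348}{1248768315}$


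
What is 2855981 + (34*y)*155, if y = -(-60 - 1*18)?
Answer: 3267041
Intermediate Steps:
y = 78 (y = -(-60 - 18) = -1*(-78) = 78)
2855981 + (34*y)*155 = 2855981 + (34*78)*155 = 2855981 + 2652*155 = 2855981 + 411060 = 3267041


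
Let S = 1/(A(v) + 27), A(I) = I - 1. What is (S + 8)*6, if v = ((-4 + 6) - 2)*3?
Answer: 627/13 ≈ 48.231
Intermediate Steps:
v = 0 (v = (2 - 2)*3 = 0*3 = 0)
A(I) = -1 + I
S = 1/26 (S = 1/((-1 + 0) + 27) = 1/(-1 + 27) = 1/26 ≈ 0.038462)
(S + 8)*6 = (1/26 + 8)*6 = (209/26)*6 = 627/13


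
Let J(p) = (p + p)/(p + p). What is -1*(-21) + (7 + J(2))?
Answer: 29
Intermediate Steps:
J(p) = 1 (J(p) = (2*p)/((2*p)) = (2*p)*(1/(2*p)) = 1)
-1*(-21) + (7 + J(2)) = -1*(-21) + (7 + 1) = 21 + 8 = 29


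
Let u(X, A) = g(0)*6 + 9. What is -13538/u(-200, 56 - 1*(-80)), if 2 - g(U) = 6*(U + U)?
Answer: -1934/3 ≈ -644.67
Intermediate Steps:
g(U) = 2 - 12*U (g(U) = 2 - 6*(U + U) = 2 - 6*2*U = 2 - 12*U)
u(X, A) = 21 (u(X, A) = (2 - 12*0)*6 + 9 = (2 + 0)*6 + 9 = 2*6 + 9 = 12 + 9 = 21)
-13538/u(-200, 56 - 1*(-80)) = -13538/21 = -13538*1/21 = -1934/3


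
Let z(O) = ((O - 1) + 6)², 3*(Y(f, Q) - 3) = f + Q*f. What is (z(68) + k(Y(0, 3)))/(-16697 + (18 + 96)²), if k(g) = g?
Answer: -5332/3701 ≈ -1.4407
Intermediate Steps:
Y(f, Q) = 3 + f/3 + Q*f/3 (Y(f, Q) = 3 + (f + Q*f)/3 = 3 + (f/3 + Q*f/3) = 3 + f/3 + Q*f/3)
z(O) = (5 + O)² (z(O) = ((-1 + O) + 6)² = (5 + O)²)
(z(68) + k(Y(0, 3)))/(-16697 + (18 + 96)²) = ((5 + 68)² + (3 + (⅓)*0 + (⅓)*3*0))/(-16697 + (18 + 96)²) = (73² + (3 + 0 + 0))/(-16697 + 114²) = (5329 + 3)/(-16697 + 12996) = 5332/(-3701) = 5332*(-1/3701) = -5332/3701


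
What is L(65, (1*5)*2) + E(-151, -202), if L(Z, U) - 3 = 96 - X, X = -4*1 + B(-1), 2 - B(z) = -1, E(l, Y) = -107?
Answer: -7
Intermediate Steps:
B(z) = 3 (B(z) = 2 - 1*(-1) = 2 + 1 = 3)
X = -1 (X = -4*1 + 3 = -4 + 3 = -1)
L(Z, U) = 100 (L(Z, U) = 3 + (96 - 1*(-1)) = 3 + (96 + 1) = 3 + 97 = 100)
L(65, (1*5)*2) + E(-151, -202) = 100 - 107 = -7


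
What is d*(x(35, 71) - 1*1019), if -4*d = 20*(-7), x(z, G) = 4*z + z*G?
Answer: 56210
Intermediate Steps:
x(z, G) = 4*z + G*z
d = 35 (d = -5*(-7) = -1/4*(-140) = 35)
d*(x(35, 71) - 1*1019) = 35*(35*(4 + 71) - 1*1019) = 35*(35*75 - 1019) = 35*(2625 - 1019) = 35*1606 = 56210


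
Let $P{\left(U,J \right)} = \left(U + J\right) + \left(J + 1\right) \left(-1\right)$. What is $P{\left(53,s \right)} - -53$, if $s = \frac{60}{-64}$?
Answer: $105$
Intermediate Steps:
$s = - \frac{15}{16}$ ($s = 60 \left(- \frac{1}{64}\right) = - \frac{15}{16} \approx -0.9375$)
$P{\left(U,J \right)} = -1 + U$ ($P{\left(U,J \right)} = \left(J + U\right) + \left(1 + J\right) \left(-1\right) = \left(J + U\right) - \left(1 + J\right) = -1 + U$)
$P{\left(53,s \right)} - -53 = \left(-1 + 53\right) - -53 = 52 + 53 = 105$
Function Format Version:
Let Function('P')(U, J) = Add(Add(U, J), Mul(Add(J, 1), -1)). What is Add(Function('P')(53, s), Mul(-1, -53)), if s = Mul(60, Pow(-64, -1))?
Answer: 105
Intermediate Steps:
s = Rational(-15, 16) (s = Mul(60, Rational(-1, 64)) = Rational(-15, 16) ≈ -0.93750)
Function('P')(U, J) = Add(-1, U) (Function('P')(U, J) = Add(Add(J, U), Mul(Add(1, J), -1)) = Add(Add(J, U), Add(-1, Mul(-1, J))) = Add(-1, U))
Add(Function('P')(53, s), Mul(-1, -53)) = Add(Add(-1, 53), Mul(-1, -53)) = Add(52, 53) = 105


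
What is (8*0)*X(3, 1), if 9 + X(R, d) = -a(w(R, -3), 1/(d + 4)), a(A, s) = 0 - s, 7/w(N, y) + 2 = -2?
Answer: 0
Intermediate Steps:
w(N, y) = -7/4 (w(N, y) = 7/(-2 - 2) = 7/(-4) = 7*(-¼) = -7/4)
a(A, s) = -s
X(R, d) = -9 + 1/(4 + d) (X(R, d) = -9 - (-1)/(d + 4) = -9 - (-1)/(4 + d) = -9 + 1/(4 + d))
(8*0)*X(3, 1) = (8*0)*((-35 - 9*1)/(4 + 1)) = 0*((-35 - 9)/5) = 0*((⅕)*(-44)) = 0*(-44/5) = 0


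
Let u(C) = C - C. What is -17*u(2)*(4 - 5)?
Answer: 0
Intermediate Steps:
u(C) = 0
-17*u(2)*(4 - 5) = -0*(4 - 5) = -0*(-1) = -17*0 = 0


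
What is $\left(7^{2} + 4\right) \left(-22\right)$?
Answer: $-1166$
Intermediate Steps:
$\left(7^{2} + 4\right) \left(-22\right) = \left(49 + 4\right) \left(-22\right) = 53 \left(-22\right) = -1166$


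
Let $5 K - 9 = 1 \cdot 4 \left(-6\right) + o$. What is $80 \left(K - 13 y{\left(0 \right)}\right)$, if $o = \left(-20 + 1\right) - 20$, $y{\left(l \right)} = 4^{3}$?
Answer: $-67424$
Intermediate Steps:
$y{\left(l \right)} = 64$
$o = -39$ ($o = -19 - 20 = -39$)
$K = - \frac{54}{5}$ ($K = \frac{9}{5} + \frac{1 \cdot 4 \left(-6\right) - 39}{5} = \frac{9}{5} + \frac{4 \left(-6\right) - 39}{5} = \frac{9}{5} + \frac{-24 - 39}{5} = \frac{9}{5} + \frac{1}{5} \left(-63\right) = \frac{9}{5} - \frac{63}{5} = - \frac{54}{5} \approx -10.8$)
$80 \left(K - 13 y{\left(0 \right)}\right) = 80 \left(- \frac{54}{5} - 832\right) = 80 \left(- \frac{4214}{5}\right) = -67424$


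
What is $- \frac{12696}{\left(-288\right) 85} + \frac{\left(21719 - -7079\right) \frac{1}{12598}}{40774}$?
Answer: $\frac{67940313667}{130986067260} \approx 0.51868$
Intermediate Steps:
$- \frac{12696}{\left(-288\right) 85} + \frac{\left(21719 - -7079\right) \frac{1}{12598}}{40774} = - \frac{12696}{-24480} + \left(21719 + 7079\right) \frac{1}{12598} \cdot \frac{1}{40774} = \left(-12696\right) \left(- \frac{1}{24480}\right) + 28798 \cdot \frac{1}{12598} \cdot \frac{1}{40774} = \frac{529}{1020} + \frac{14399}{6299} \cdot \frac{1}{40774} = \frac{529}{1020} + \frac{14399}{256835426} = \frac{67940313667}{130986067260}$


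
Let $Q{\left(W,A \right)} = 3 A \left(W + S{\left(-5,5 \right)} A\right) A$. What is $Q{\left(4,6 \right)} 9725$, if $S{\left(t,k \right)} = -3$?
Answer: $-14704200$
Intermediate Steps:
$Q{\left(W,A \right)} = 3 A^{2} \left(W - 3 A\right)$ ($Q{\left(W,A \right)} = 3 A \left(W - 3 A\right) A = 3 A^{2} \left(W - 3 A\right)$)
$Q{\left(4,6 \right)} 9725 = 3 \cdot 6^{2} \left(4 - 18\right) 9725 = 3 \cdot 36 \left(4 - 18\right) 9725 = 3 \cdot 36 \left(-14\right) 9725 = \left(-1512\right) 9725 = -14704200$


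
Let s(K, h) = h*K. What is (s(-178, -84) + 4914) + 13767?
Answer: 33633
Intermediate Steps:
s(K, h) = K*h
(s(-178, -84) + 4914) + 13767 = (-178*(-84) + 4914) + 13767 = (14952 + 4914) + 13767 = 19866 + 13767 = 33633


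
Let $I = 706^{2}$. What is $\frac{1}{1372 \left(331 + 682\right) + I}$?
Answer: $\frac{1}{1888272} \approx 5.2958 \cdot 10^{-7}$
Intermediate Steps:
$I = 498436$
$\frac{1}{1372 \left(331 + 682\right) + I} = \frac{1}{1372 \left(331 + 682\right) + 498436} = \frac{1}{1372 \cdot 1013 + 498436} = \frac{1}{1389836 + 498436} = \frac{1}{1888272}$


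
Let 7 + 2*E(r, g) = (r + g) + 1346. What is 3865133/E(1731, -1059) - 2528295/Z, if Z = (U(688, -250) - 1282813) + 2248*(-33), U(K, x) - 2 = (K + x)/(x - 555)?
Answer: 8448491838948083/2196779021543 ≈ 3845.9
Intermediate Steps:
U(K, x) = 2 + (K + x)/(-555 + x) (U(K, x) = 2 + (K + x)/(x - 555) = 2 + (K + x)/(-555 + x))
E(r, g) = 1339/2 + g/2 + r/2 (E(r, g) = -7/2 + ((r + g) + 1346)/2 = -7/2 + ((g + r) + 1346)/2 = -7/2 + (1346 + g + r)/2 = -7/2 + (673 + g/2 + r/2) = 1339/2 + g/2 + r/2)
Z = -1092381413/805 (Z = ((-1110 + 688 + 3*(-250))/(-555 - 250) - 1282813) + 2248*(-33) = ((-1110 + 688 - 750)/(-805) - 1282813) - 74184 = (-1/805*(-1172) - 1282813) - 74184 = (1172/805 - 1282813) - 74184 = -1032663293/805 - 74184 = -1092381413/805 ≈ -1.3570e+6)
3865133/E(1731, -1059) - 2528295/Z = 3865133/(1339/2 + (½)*(-1059) + (½)*1731) - 2528295/(-1092381413/805) = 3865133/(1339/2 - 1059/2 + 1731/2) - 2528295*(-805/1092381413) = 3865133/(2011/2) + 2035277475/1092381413 = 3865133*(2/2011) + 2035277475/1092381413 = 7730266/2011 + 2035277475/1092381413 = 8448491838948083/2196779021543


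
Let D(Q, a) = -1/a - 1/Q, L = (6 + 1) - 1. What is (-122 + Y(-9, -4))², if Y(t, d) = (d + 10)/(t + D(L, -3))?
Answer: 42276004/2809 ≈ 15050.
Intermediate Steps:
L = 6 (L = 7 - 1 = 6)
D(Q, a) = -1/Q - 1/a
Y(t, d) = (10 + d)/(⅙ + t) (Y(t, d) = (d + 10)/(t + (-1*6 - 1*(-3))/(6*(-3))) = (10 + d)/(t + (⅙)*(-⅓)*(-6 + 3)) = (10 + d)/(t + (⅙)*(-⅓)*(-3)) = (10 + d)/(t + ⅙) = (10 + d)/(⅙ + t))
(-122 + Y(-9, -4))² = (-122 + 6*(10 - 4)/(1 + 6*(-9)))² = (-122 + 6*6/(1 - 54))² = (-122 + 6*6/(-53))² = (-122 + 6*(-1/53)*6)² = (-122 - 36/53)² = (-6502/53)² = 42276004/2809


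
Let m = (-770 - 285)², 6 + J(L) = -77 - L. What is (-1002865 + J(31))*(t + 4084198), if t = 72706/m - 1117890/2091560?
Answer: -953616650264494456410169/232795856900 ≈ -4.0964e+12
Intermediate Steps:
J(L) = -83 - L (J(L) = -6 + (-77 - L) = -83 - L)
m = 1113025 (m = (-1055)² = 1113025)
t = -109217055589/232795856900 (t = 72706/1113025 - 1117890/2091560 = 72706*(1/1113025) - 1117890*1/2091560 = 72706/1113025 - 111789/209156 = -109217055589/232795856900 ≈ -0.46915)
(-1002865 + J(31))*(t + 4084198) = (-1002865 + (-83 - 1*31))*(-109217055589/232795856900 + 4084198) = (-1002865 + (-83 - 31))*(950784263942210611/232795856900) = (-1002865 - 114)*(950784263942210611/232795856900) = -1002979*950784263942210611/232795856900 = -953616650264494456410169/232795856900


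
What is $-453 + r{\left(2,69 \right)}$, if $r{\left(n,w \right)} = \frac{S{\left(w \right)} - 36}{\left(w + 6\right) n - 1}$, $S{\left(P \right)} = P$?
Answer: $- \frac{67464}{149} \approx -452.78$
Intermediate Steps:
$r{\left(n,w \right)} = \frac{-36 + w}{-1 + n \left(6 + w\right)}$ ($r{\left(n,w \right)} = \frac{w - 36}{\left(w + 6\right) n - 1} = \frac{w - 36}{\left(6 + w\right) n - 1} = \frac{-36 + w}{n \left(6 + w\right) - 1} = \frac{-36 + w}{-1 + n \left(6 + w\right)}$)
$-453 + r{\left(2,69 \right)} = -453 + \frac{-36 + 69}{-1 + 6 \cdot 2 + 2 \cdot 69} = -453 + \frac{1}{-1 + 12 + 138} \cdot 33 = -453 + \frac{1}{149} \cdot 33 = -453 + \frac{33}{149} = - \frac{67464}{149}$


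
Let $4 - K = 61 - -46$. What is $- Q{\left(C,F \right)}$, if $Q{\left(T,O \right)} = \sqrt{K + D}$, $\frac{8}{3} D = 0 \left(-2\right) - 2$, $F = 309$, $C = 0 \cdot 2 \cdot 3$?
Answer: $- \frac{i \sqrt{415}}{2} \approx - 10.186 i$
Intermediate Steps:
$K = -103$ ($K = 4 - \left(61 - -46\right) = 4 - \left(61 + 46\right) = 4 - 107 = -103$)
$C = 0$ ($C = 0 \cdot 3 = 0$)
$D = - \frac{3}{4}$ ($D = \frac{3 \left(0 \left(-2\right) - 2\right)}{8} = \frac{3 \left(0 - 2\right)}{8} = \frac{3}{8} \left(-2\right) = - \frac{3}{4} \approx -0.75$)
$Q{\left(T,O \right)} = \frac{i \sqrt{415}}{2}$ ($Q{\left(T,O \right)} = \sqrt{-103 - \frac{3}{4}} = \sqrt{- \frac{415}{4}} = \frac{i \sqrt{415}}{2}$)
$- Q{\left(C,F \right)} = - \frac{i \sqrt{415}}{2}$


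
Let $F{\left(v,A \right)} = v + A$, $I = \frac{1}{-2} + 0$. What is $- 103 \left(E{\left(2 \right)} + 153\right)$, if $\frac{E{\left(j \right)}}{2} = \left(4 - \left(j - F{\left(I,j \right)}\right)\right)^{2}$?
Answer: $- \frac{36565}{2} \approx -18283.0$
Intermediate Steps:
$I = - \frac{1}{2}$ ($I = - \frac{1}{2} + 0 = - \frac{1}{2} \approx -0.5$)
$F{\left(v,A \right)} = A + v$
$E{\left(j \right)} = \frac{49}{2}$ ($E{\left(j \right)} = 2 \left(4 + \left(\left(j - \frac{1}{2}\right) - j\right)\right)^{2} = 2 \left(4 + \left(\left(- \frac{1}{2} + j\right) - j\right)\right)^{2} = 2 \left(4 - \frac{1}{2}\right)^{2} = 2 \left(\frac{7}{2}\right)^{2} = 2 \cdot \frac{49}{4} = \frac{49}{2}$)
$- 103 \left(E{\left(2 \right)} + 153\right) = - 103 \left(\frac{49}{2} + 153\right) = \left(-103\right) \frac{355}{2} = - \frac{36565}{2}$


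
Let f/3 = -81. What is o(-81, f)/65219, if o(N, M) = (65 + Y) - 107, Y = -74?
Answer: -116/65219 ≈ -0.0017786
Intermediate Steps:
f = -243 (f = 3*(-81) = -243)
o(N, M) = -116 (o(N, M) = (65 - 74) - 107 = -9 - 107 = -116)
o(-81, f)/65219 = -116/65219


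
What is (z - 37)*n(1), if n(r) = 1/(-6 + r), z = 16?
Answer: 21/5 ≈ 4.2000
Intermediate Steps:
(z - 37)*n(1) = (16 - 37)/(-6 + 1) = -21/(-5) = -21*(-⅕) = 21/5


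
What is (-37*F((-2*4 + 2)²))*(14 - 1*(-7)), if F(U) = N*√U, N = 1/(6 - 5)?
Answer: -4662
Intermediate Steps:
N = 1 (N = 1/1 = 1)
F(U) = √U (F(U) = 1*√U = √U)
(-37*F((-2*4 + 2)²))*(14 - 1*(-7)) = (-37*√((-2*4 + 2)²))*(14 - 1*(-7)) = (-37*√((-8 + 2)²))*(14 + 7) = -37*√((-6)²)*21 = -37*√36*21 = -37*6*21 = -222*21 = -4662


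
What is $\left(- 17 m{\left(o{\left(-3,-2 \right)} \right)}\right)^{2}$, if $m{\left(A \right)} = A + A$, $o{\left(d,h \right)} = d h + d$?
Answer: $10404$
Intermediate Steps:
$o{\left(d,h \right)} = d + d h$
$m{\left(A \right)} = 2 A$
$\left(- 17 m{\left(o{\left(-3,-2 \right)} \right)}\right)^{2} = \left(- 17 \cdot 2 \left(- 3 \left(1 - 2\right)\right)\right)^{2} = \left(- 17 \cdot 2 \left(\left(-3\right) \left(-1\right)\right)\right)^{2} = \left(- 17 \cdot 2 \cdot 3\right)^{2} = \left(\left(-17\right) 6\right)^{2} = \left(-102\right)^{2} = 10404$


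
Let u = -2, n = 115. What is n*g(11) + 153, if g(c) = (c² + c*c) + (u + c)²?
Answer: 37298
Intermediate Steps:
g(c) = (-2 + c)² + 2*c² (g(c) = (c² + c*c) + (-2 + c)² = (c² + c²) + (-2 + c)² = 2*c² + (-2 + c)² = (-2 + c)² + 2*c²)
n*g(11) + 153 = 115*((-2 + 11)² + 2*11²) + 153 = 115*(9² + 2*121) + 153 = 115*(81 + 242) + 153 = 115*323 + 153 = 37145 + 153 = 37298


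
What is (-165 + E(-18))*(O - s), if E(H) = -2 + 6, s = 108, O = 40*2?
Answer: 4508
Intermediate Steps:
O = 80
E(H) = 4
(-165 + E(-18))*(O - s) = (-165 + 4)*(80 - 1*108) = -161*(80 - 108) = -161*(-28) = 4508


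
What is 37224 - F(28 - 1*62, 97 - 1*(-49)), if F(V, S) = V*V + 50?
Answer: 36018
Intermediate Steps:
F(V, S) = 50 + V**2 (F(V, S) = V**2 + 50 = 50 + V**2)
37224 - F(28 - 1*62, 97 - 1*(-49)) = 37224 - (50 + (28 - 1*62)**2) = 37224 - (50 + (28 - 62)**2) = 37224 - (50 + (-34)**2) = 37224 - (50 + 1156) = 37224 - 1*1206 = 37224 - 1206 = 36018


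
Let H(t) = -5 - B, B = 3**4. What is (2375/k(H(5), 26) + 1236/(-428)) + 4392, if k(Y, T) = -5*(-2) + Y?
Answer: 1865165/428 ≈ 4357.9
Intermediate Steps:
B = 81
H(t) = -86 (H(t) = -5 - 1*81 = -5 - 81 = -86)
k(Y, T) = 10 + Y
(2375/k(H(5), 26) + 1236/(-428)) + 4392 = (2375/(10 - 86) + 1236/(-428)) + 4392 = (2375/(-76) + 1236*(-1/428)) + 4392 = (2375*(-1/76) - 309/107) + 4392 = (-125/4 - 309/107) + 4392 = -14611/428 + 4392 = 1865165/428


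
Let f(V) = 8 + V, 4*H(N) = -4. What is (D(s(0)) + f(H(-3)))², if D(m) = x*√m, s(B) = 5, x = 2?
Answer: 69 + 28*√5 ≈ 131.61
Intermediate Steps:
H(N) = -1 (H(N) = (¼)*(-4) = -1)
D(m) = 2*√m
(D(s(0)) + f(H(-3)))² = (2*√5 + (8 - 1))² = (2*√5 + 7)² = (7 + 2*√5)²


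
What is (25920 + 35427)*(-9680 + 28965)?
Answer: 1183076895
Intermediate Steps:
(25920 + 35427)*(-9680 + 28965) = 61347*19285 = 1183076895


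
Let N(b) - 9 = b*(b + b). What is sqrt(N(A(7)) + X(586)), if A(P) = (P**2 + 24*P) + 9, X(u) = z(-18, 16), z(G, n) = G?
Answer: sqrt(102143) ≈ 319.60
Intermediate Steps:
X(u) = -18
A(P) = 9 + P**2 + 24*P
N(b) = 9 + 2*b**2 (N(b) = 9 + b*(b + b) = 9 + b*(2*b) = 9 + 2*b**2)
sqrt(N(A(7)) + X(586)) = sqrt((9 + 2*(9 + 7**2 + 24*7)**2) - 18) = sqrt((9 + 2*(9 + 49 + 168)**2) - 18) = sqrt((9 + 2*226**2) - 18) = sqrt((9 + 2*51076) - 18) = sqrt((9 + 102152) - 18) = sqrt(102161 - 18) = sqrt(102143)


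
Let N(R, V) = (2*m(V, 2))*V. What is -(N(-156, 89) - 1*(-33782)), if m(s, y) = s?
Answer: -49624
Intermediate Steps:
N(R, V) = 2*V² (N(R, V) = (2*V)*V = 2*V²)
-(N(-156, 89) - 1*(-33782)) = -(2*89² - 1*(-33782)) = -(2*7921 + 33782) = -(15842 + 33782) = -1*49624 = -49624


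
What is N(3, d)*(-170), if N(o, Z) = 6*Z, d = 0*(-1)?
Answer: 0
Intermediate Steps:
d = 0
N(3, d)*(-170) = (6*0)*(-170) = 0*(-170) = 0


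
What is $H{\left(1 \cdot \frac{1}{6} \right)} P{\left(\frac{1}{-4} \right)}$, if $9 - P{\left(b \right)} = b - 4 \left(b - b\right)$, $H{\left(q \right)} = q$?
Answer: $\frac{37}{24} \approx 1.5417$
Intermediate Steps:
$P{\left(b \right)} = 9 - b$ ($P{\left(b \right)} = 9 - \left(b - 4 \left(b - b\right)\right) = 9 - \left(b - 0\right) = 9 - \left(b + 0\right) = 9 - b$)
$H{\left(1 \cdot \frac{1}{6} \right)} P{\left(\frac{1}{-4} \right)} = 1 \cdot \frac{1}{6} \left(9 - \frac{1}{-4}\right) = 1 \cdot \frac{1}{6} \left(9 - - \frac{1}{4}\right) = \frac{9 + \frac{1}{4}}{6} = \frac{1}{6} \cdot \frac{37}{4} = \frac{37}{24}$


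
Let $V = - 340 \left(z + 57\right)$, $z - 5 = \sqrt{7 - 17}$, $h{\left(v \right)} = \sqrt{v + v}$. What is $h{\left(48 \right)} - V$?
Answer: $21080 + 4 \sqrt{6} + 340 i \sqrt{10} \approx 21090.0 + 1075.2 i$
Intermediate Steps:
$h{\left(v \right)} = \sqrt{2} \sqrt{v}$ ($h{\left(v \right)} = \sqrt{2 v} = \sqrt{2} \sqrt{v}$)
$z = 5 + i \sqrt{10}$ ($z = 5 + \sqrt{7 - 17} = 5 + \sqrt{-10} = 5 + i \sqrt{10} \approx 5.0 + 3.1623 i$)
$V = -21080 - 340 i \sqrt{10}$ ($V = - 340 \left(\left(5 + i \sqrt{10}\right) + 57\right) = - 340 \left(62 + i \sqrt{10}\right) = -21080 - 340 i \sqrt{10} \approx -21080.0 - 1075.2 i$)
$h{\left(48 \right)} - V = \sqrt{2} \sqrt{48} - \left(-21080 - 340 i \sqrt{10}\right) = \sqrt{2} \cdot 4 \sqrt{3} + \left(21080 + 340 i \sqrt{10}\right) = 4 \sqrt{6} + \left(21080 + 340 i \sqrt{10}\right) = 21080 + 4 \sqrt{6} + 340 i \sqrt{10}$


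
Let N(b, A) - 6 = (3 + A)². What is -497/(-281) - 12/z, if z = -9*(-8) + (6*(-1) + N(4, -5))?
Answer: 8600/5339 ≈ 1.6108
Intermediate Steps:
N(b, A) = 6 + (3 + A)²
z = 76 (z = -9*(-8) + (6*(-1) + (6 + (3 - 5)²)) = 72 + (-6 + (6 + (-2)²)) = 72 + (-6 + (6 + 4)) = 72 + (-6 + 10) = 72 + 4 = 76)
-497/(-281) - 12/z = -497/(-281) - 12/76 = -497*(-1/281) - 12*1/76 = 497/281 - 3/19 = 8600/5339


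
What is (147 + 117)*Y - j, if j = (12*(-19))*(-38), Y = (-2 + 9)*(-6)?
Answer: -19752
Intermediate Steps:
Y = -42 (Y = 7*(-6) = -42)
j = 8664 (j = -228*(-38) = 8664)
(147 + 117)*Y - j = (147 + 117)*(-42) - 1*8664 = 264*(-42) - 8664 = -11088 - 8664 = -19752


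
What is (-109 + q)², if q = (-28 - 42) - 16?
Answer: 38025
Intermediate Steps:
q = -86 (q = -70 - 16 = -86)
(-109 + q)² = (-109 - 86)² = (-195)² = 38025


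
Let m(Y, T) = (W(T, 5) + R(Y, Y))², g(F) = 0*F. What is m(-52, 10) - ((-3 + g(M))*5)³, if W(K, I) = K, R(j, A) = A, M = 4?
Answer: 5139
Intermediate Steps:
g(F) = 0
m(Y, T) = (T + Y)²
m(-52, 10) - ((-3 + g(M))*5)³ = (10 - 52)² - ((-3 + 0)*5)³ = (-42)² - (-3*5)³ = 1764 - 1*(-15)³ = 1764 - 1*(-3375) = 1764 + 3375 = 5139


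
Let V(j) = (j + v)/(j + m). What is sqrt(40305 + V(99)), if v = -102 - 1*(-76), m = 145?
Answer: sqrt(599904073)/122 ≈ 200.76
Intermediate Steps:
v = -26 (v = -102 + 76 = -26)
V(j) = (-26 + j)/(145 + j) (V(j) = (j - 26)/(j + 145) = (-26 + j)/(145 + j))
sqrt(40305 + V(99)) = sqrt(40305 + (-26 + 99)/(145 + 99)) = sqrt(40305 + 73/244) = sqrt(9834493/244) = sqrt(599904073)/122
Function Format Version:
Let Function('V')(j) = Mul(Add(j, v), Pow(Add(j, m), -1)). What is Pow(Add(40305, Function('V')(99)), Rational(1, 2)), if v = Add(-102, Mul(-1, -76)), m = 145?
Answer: Mul(Rational(1, 122), Pow(599904073, Rational(1, 2))) ≈ 200.76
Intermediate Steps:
v = -26 (v = Add(-102, 76) = -26)
Function('V')(j) = Mul(Pow(Add(145, j), -1), Add(-26, j)) (Function('V')(j) = Mul(Add(j, -26), Pow(Add(j, 145), -1)) = Mul(Add(-26, j), Pow(Add(145, j), -1)) = Mul(Pow(Add(145, j), -1), Add(-26, j)))
Pow(Add(40305, Function('V')(99)), Rational(1, 2)) = Pow(Add(40305, Mul(Pow(Add(145, 99), -1), Add(-26, 99))), Rational(1, 2)) = Pow(Add(40305, Mul(Pow(244, -1), 73)), Rational(1, 2)) = Pow(Add(40305, Mul(Rational(1, 244), 73)), Rational(1, 2)) = Pow(Add(40305, Rational(73, 244)), Rational(1, 2)) = Pow(Rational(9834493, 244), Rational(1, 2)) = Mul(Rational(1, 122), Pow(599904073, Rational(1, 2)))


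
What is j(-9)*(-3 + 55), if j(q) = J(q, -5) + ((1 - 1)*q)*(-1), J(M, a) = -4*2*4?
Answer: -1664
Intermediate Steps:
J(M, a) = -32 (J(M, a) = -8*4 = -32)
j(q) = -32 (j(q) = -32 + ((1 - 1)*q)*(-1) = -32 + (0*q)*(-1) = -32 + 0*(-1) = -32 + 0 = -32)
j(-9)*(-3 + 55) = -32*(-3 + 55) = -32*52 = -1664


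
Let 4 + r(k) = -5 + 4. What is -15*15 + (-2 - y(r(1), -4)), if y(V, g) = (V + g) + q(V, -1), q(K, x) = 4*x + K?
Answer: -209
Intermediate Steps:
q(K, x) = K + 4*x
r(k) = -5 (r(k) = -4 + (-5 + 4) = -4 - 1 = -5)
y(V, g) = -4 + g + 2*V (y(V, g) = (V + g) + (V + 4*(-1)) = (V + g) + (V - 4) = (V + g) + (-4 + V) = -4 + g + 2*V)
-15*15 + (-2 - y(r(1), -4)) = -15*15 + (-2 - (-4 - 4 + 2*(-5))) = -225 + (-2 - (-4 - 4 - 10)) = -225 + (-2 - 1*(-18)) = -225 + (-2 + 18) = -225 + 16 = -209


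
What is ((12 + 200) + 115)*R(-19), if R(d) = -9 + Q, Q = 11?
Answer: 654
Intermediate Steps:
R(d) = 2 (R(d) = -9 + 11 = 2)
((12 + 200) + 115)*R(-19) = ((12 + 200) + 115)*2 = (212 + 115)*2 = 327*2 = 654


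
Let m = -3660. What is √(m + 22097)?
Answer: √18437 ≈ 135.78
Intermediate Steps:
√(m + 22097) = √(-3660 + 22097) = √18437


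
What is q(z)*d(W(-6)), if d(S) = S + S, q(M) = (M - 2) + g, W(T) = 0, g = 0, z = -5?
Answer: 0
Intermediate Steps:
q(M) = -2 + M (q(M) = (M - 2) + 0 = (-2 + M) + 0 = -2 + M)
d(S) = 2*S
q(z)*d(W(-6)) = (-2 - 5)*(2*0) = -7*0 = 0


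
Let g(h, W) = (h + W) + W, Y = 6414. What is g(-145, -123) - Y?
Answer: -6805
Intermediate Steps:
g(h, W) = h + 2*W (g(h, W) = (W + h) + W = h + 2*W)
g(-145, -123) - Y = (-145 + 2*(-123)) - 1*6414 = (-145 - 246) - 6414 = -391 - 6414 = -6805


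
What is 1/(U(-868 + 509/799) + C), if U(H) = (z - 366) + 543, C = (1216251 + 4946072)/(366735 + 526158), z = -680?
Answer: -892893/442962856 ≈ -0.0020157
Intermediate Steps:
C = 6162323/892893 ≈ 6.9015
U(H) = -503 (U(H) = (-680 - 366) + 543 = -1046 + 543 = -503)
1/(U(-868 + 509/799) + C) = 1/(-503 + 6162323/892893) = 1/(-442962856/892893) = -892893/442962856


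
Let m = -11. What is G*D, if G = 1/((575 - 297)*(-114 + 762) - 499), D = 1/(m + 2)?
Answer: -1/1616805 ≈ -6.1850e-7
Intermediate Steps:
D = -⅑ (D = 1/(-11 + 2) = 1/(-9) = -⅑ ≈ -0.11111)
G = 1/179645 (G = 1/(278*648 - 499) = 1/(180144 - 499) = 1/179645 ≈ 5.5665e-6)
G*D = (1/179645)*(-⅑) = -1/1616805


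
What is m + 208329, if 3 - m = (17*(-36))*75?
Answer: 254232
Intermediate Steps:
m = 45903 (m = 3 - 17*(-36)*75 = 3 - (-612)*75 = 3 - 1*(-45900) = 3 + 45900 = 45903)
m + 208329 = 45903 + 208329 = 254232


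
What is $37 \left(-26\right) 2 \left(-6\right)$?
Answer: $11544$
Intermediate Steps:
$37 \left(-26\right) 2 \left(-6\right) = \left(-962\right) \left(-12\right) = 11544$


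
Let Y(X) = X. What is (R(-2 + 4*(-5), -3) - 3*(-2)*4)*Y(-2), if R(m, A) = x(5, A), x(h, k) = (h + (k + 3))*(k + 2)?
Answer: -38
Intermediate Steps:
x(h, k) = (2 + k)*(3 + h + k) (x(h, k) = (h + (3 + k))*(2 + k) = (3 + h + k)*(2 + k) = (2 + k)*(3 + h + k))
R(m, A) = 16 + A² + 10*A (R(m, A) = 6 + A² + 2*5 + 5*A + 5*A = 6 + A² + 10 + 5*A + 5*A = 16 + A² + 10*A)
(R(-2 + 4*(-5), -3) - 3*(-2)*4)*Y(-2) = ((16 + (-3)² + 10*(-3)) - 3*(-2)*4)*(-2) = ((16 + 9 - 30) + 6*4)*(-2) = (-5 + 24)*(-2) = 19*(-2) = -38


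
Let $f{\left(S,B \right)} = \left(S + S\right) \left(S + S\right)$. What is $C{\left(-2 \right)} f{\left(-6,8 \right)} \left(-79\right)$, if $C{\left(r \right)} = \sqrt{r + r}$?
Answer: $- 22752 i \approx - 22752.0 i$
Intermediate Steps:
$C{\left(r \right)} = \sqrt{2} \sqrt{r}$ ($C{\left(r \right)} = \sqrt{2 r} = \sqrt{2} \sqrt{r}$)
$f{\left(S,B \right)} = 4 S^{2}$ ($f{\left(S,B \right)} = 2 S 2 S = 4 S^{2}$)
$C{\left(-2 \right)} f{\left(-6,8 \right)} \left(-79\right) = \sqrt{2} \sqrt{-2} \cdot 4 \left(-6\right)^{2} \left(-79\right) = \sqrt{2} i \sqrt{2} \cdot 4 \cdot 36 \left(-79\right) = 2 i 144 \left(-79\right) = 288 i \left(-79\right) = - 22752 i$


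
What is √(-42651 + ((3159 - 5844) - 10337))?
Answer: I*√55673 ≈ 235.95*I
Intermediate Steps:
√(-42651 + ((3159 - 5844) - 10337)) = √(-42651 + (-2685 - 10337)) = √(-42651 - 13022) = √(-55673) = I*√55673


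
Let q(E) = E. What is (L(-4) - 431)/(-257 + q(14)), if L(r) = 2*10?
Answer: 137/81 ≈ 1.6914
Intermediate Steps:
L(r) = 20
(L(-4) - 431)/(-257 + q(14)) = (20 - 431)/(-257 + 14) = -411/(-243) = -411*(-1/243) = 137/81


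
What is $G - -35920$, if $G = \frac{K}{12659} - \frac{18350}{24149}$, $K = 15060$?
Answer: $\frac{10980954092010}{305702191} \approx 35920.0$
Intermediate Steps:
$G = \frac{131391290}{305702191}$ ($G = \frac{15060}{12659} - \frac{18350}{24149} = \frac{131391290}{305702191} \approx 0.4298$)
$G - -35920 = \frac{131391290}{305702191} - -35920 = \frac{131391290}{305702191} + 35920 = \frac{10980954092010}{305702191}$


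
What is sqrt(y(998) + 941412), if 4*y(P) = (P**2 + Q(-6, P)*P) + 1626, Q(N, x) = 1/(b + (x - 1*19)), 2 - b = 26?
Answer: 18*sqrt(3352028990)/955 ≈ 1091.2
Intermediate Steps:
b = -24 (b = 2 - 1*26 = 2 - 26 = -24)
Q(N, x) = 1/(-43 + x) (Q(N, x) = 1/(-24 + (x - 1*19)) = 1/(-24 + (x - 19)) = 1/(-24 + (-19 + x)) = 1/(-43 + x))
y(P) = 813/2 + P**2/4 + P/(4*(-43 + P)) (y(P) = ((P**2 + P/(-43 + P)) + 1626)/4 = (1626 + P**2 + P/(-43 + P))/4 = 813/2 + P**2/4 + P/(4*(-43 + P)))
sqrt(y(998) + 941412) = sqrt((998 + (-43 + 998)*(1626 + 998**2))/(4*(-43 + 998)) + 941412) = sqrt((1/4)*(998 + 955*(1626 + 996004))/955 + 941412) = sqrt((1/4)*(1/955)*(998 + 955*997630) + 941412) = sqrt((1/4)*(1/955)*(998 + 952736650) + 941412) = sqrt((1/4)*(1/955)*952737648 + 941412) = sqrt(238184412/955 + 941412) = sqrt(1137232872/955) = 18*sqrt(3352028990)/955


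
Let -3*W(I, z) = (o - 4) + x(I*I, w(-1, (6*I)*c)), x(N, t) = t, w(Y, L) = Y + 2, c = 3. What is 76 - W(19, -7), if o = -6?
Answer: 73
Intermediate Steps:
w(Y, L) = 2 + Y
W(I, z) = 3 (W(I, z) = -((-6 - 4) + (2 - 1))/3 = -(-10 + 1)/3 = -⅓*(-9) = 3)
76 - W(19, -7) = 76 - 1*3 = 76 - 3 = 73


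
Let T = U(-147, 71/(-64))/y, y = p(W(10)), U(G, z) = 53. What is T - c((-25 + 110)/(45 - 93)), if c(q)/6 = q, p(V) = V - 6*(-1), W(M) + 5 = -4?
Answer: -169/24 ≈ -7.0417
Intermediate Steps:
W(M) = -9 (W(M) = -5 - 4 = -9)
p(V) = 6 + V (p(V) = V + 6 = 6 + V)
y = -3 (y = 6 - 9 = -3)
c(q) = 6*q
T = -53/3 (T = 53/(-3) = 53*(-1/3) = -53/3 ≈ -17.667)
T - c((-25 + 110)/(45 - 93)) = -53/3 - 6*(-25 + 110)/(45 - 93) = -53/3 - 6*85/(-48) = -53/3 - 6*85*(-1/48) = -53/3 - 6*(-85)/48 = -53/3 - 1*(-85/8) = -53/3 + 85/8 = -169/24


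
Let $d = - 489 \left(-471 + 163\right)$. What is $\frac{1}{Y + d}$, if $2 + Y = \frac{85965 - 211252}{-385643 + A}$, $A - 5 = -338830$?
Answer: $\frac{724468}{109112250767} \approx 6.6397 \cdot 10^{-6}$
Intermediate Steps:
$A = -338825$ ($A = 5 - 338830 = -338825$)
$d = 150612$ ($d = \left(-489\right) \left(-308\right) = 150612$)
$Y = - \frac{1323649}{724468}$ ($Y = -2 + \frac{85965 - 211252}{-385643 - 338825} = -2 - \frac{125287}{-724468} = -2 - - \frac{125287}{724468} = -2 + \frac{125287}{724468} = - \frac{1323649}{724468} \approx -1.8271$)
$\frac{1}{Y + d} = \frac{1}{- \frac{1323649}{724468} + 150612} = \frac{1}{\frac{109112250767}{724468}} = \frac{724468}{109112250767}$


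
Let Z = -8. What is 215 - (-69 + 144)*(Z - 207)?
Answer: 16340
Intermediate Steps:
215 - (-69 + 144)*(Z - 207) = 215 - (-69 + 144)*(-8 - 207) = 215 - 75*(-215) = 215 - 1*(-16125) = 215 + 16125 = 16340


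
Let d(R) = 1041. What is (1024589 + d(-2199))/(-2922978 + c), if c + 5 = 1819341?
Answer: -512815/551821 ≈ -0.92931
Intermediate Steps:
c = 1819336 (c = -5 + 1819341 = 1819336)
(1024589 + d(-2199))/(-2922978 + c) = (1024589 + 1041)/(-2922978 + 1819336) = 1025630/(-1103642) = 1025630*(-1/1103642) = -512815/551821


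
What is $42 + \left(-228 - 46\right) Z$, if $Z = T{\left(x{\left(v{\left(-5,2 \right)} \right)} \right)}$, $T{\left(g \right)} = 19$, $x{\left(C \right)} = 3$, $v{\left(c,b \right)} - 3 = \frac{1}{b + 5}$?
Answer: $-5164$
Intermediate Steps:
$v{\left(c,b \right)} = 3 + \frac{1}{5 + b}$ ($v{\left(c,b \right)} = 3 + \frac{1}{b + 5} = 3 + \frac{1}{5 + b}$)
$Z = 19$
$42 + \left(-228 - 46\right) Z = 42 + \left(-228 - 46\right) 19 = 42 - 5206 = -5164$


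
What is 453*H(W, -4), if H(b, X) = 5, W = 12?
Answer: 2265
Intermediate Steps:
453*H(W, -4) = 453*5 = 2265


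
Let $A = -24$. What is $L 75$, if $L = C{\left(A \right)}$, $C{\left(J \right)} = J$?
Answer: $-1800$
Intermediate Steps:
$L = -24$
$L 75 = \left(-24\right) 75 = -1800$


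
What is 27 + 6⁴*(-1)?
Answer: -1269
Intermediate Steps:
27 + 6⁴*(-1) = 27 + 1296*(-1) = 27 - 1296 = -1269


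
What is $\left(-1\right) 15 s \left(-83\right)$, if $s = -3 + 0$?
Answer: $-3735$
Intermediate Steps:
$s = -3$
$\left(-1\right) 15 s \left(-83\right) = \left(-1\right) 15 \left(-3\right) \left(-83\right) = \left(-15\right) \left(-3\right) \left(-83\right) = 45 \left(-83\right) = -3735$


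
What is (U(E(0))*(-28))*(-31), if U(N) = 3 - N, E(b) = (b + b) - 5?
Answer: 6944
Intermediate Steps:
E(b) = -5 + 2*b (E(b) = 2*b - 5 = -5 + 2*b)
(U(E(0))*(-28))*(-31) = ((3 - (-5 + 2*0))*(-28))*(-31) = ((3 - (-5 + 0))*(-28))*(-31) = ((3 - 1*(-5))*(-28))*(-31) = ((3 + 5)*(-28))*(-31) = (8*(-28))*(-31) = -224*(-31) = 6944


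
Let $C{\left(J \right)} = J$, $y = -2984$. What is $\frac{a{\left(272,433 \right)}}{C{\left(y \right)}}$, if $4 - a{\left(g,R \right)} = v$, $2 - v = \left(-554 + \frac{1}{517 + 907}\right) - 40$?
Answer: $\frac{843007}{4249216} \approx 0.19839$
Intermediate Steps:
$v = \frac{848703}{1424}$ ($v = 2 - \left(\left(-554 + \frac{1}{517 + 907}\right) - 40\right) = 2 - \left(\left(-554 + \frac{1}{1424}\right) - 40\right) = 2 - \left(- \frac{788895}{1424} - 40\right) = 2 - - \frac{845855}{1424} = 2 + \frac{845855}{1424} = \frac{848703}{1424} \approx 596.0$)
$a{\left(g,R \right)} = - \frac{843007}{1424}$ ($a{\left(g,R \right)} = 4 - \frac{848703}{1424} = - \frac{843007}{1424}$)
$\frac{a{\left(272,433 \right)}}{C{\left(y \right)}} = - \frac{843007}{1424 \left(-2984\right)} = \left(- \frac{843007}{1424}\right) \left(- \frac{1}{2984}\right) = \frac{843007}{4249216}$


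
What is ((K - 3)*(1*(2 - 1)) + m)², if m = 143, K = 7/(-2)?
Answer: 74529/4 ≈ 18632.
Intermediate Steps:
K = -7/2 (K = 7*(-½) = -7/2 ≈ -3.5000)
((K - 3)*(1*(2 - 1)) + m)² = ((-7/2 - 3)*(1*(2 - 1)) + 143)² = (-13/2 + 143)² = (273/2)² = 74529/4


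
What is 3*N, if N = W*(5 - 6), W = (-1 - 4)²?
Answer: -75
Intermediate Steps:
W = 25 (W = (-5)² = 25)
N = -25 (N = 25*(5 - 6) = 25*(-1) = -25)
3*N = 3*(-25) = -75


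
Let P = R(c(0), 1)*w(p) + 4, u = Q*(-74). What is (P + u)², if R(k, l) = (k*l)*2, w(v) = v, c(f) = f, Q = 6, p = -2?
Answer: 193600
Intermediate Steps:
R(k, l) = 2*k*l
u = -444 (u = 6*(-74) = -444)
P = 4 (P = (2*0*1)*(-2) + 4 = 0*(-2) + 4 = 0 + 4 = 4)
(P + u)² = (4 - 444)² = (-440)² = 193600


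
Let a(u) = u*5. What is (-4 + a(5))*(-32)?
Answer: -672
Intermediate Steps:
a(u) = 5*u
(-4 + a(5))*(-32) = (-4 + 5*5)*(-32) = (-4 + 25)*(-32) = 21*(-32) = -672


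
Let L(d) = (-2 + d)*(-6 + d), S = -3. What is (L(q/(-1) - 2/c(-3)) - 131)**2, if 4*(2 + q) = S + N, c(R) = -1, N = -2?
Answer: 4558225/256 ≈ 17806.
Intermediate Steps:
q = -13/4 (q = -2 + (-3 - 2)/4 = -2 + (1/4)*(-5) = -2 - 5/4 = -13/4 ≈ -3.2500)
L(d) = (-6 + d)*(-2 + d)
(L(q/(-1) - 2/c(-3)) - 131)**2 = ((12 + (-13/4/(-1) - 2/(-1))**2 - 8*(-13/4/(-1) - 2/(-1))) - 131)**2 = ((12 + (-13/4*(-1) - 2*(-1))**2 - 8*(-13/4*(-1) - 2*(-1))) - 131)**2 = ((12 + (13/4 + 2)**2 - 8*(13/4 + 2)) - 131)**2 = ((12 + (21/4)**2 - 8*21/4) - 131)**2 = ((12 + 441/16 - 42) - 131)**2 = (-39/16 - 131)**2 = (-2135/16)**2 = 4558225/256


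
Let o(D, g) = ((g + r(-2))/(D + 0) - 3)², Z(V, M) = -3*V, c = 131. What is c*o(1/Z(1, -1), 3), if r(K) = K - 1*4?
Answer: 4716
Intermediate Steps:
r(K) = -4 + K (r(K) = K - 4 = -4 + K)
o(D, g) = (-3 + (-6 + g)/D)² (o(D, g) = ((g + (-4 - 2))/(D + 0) - 3)² = ((g - 6)/D - 3)² = ((-6 + g)/D - 3)² = (-3 + (-6 + g)/D)²)
c*o(1/Z(1, -1), 3) = 131*((6 - 1*3 + 3/((-3*1)))²/(1/(-3*1))²) = 131*((6 - 3 + 3/(-3))²/(1/(-3))²) = 131*((6 - 3 + 3*(-⅓))²/(-⅓)²) = 131*(9*(6 - 3 - 1)²) = 131*(9*2²) = 131*(9*4) = 131*36 = 4716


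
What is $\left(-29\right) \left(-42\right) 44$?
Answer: $53592$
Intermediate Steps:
$\left(-29\right) \left(-42\right) 44 = 1218 \cdot 44 = 53592$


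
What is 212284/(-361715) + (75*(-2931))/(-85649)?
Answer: 840165583/424390795 ≈ 1.9797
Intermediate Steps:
212284/(-361715) + (75*(-2931))/(-85649) = 212284*(-1/361715) - 219825*(-1/85649) = -2908/4955 + 219825/85649 = 840165583/424390795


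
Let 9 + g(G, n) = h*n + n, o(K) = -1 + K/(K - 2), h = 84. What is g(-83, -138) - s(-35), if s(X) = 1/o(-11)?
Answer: -23465/2 ≈ -11733.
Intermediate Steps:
o(K) = -1 + K/(-2 + K)
g(G, n) = -9 + 85*n (g(G, n) = -9 + (84*n + n) = -9 + 85*n)
s(X) = -13/2 (s(X) = 1/(2/(-2 - 11)) = 1/(2/(-13)) = 1/(2*(-1/13)) = 1/(-2/13) = -13/2)
g(-83, -138) - s(-35) = (-9 + 85*(-138)) - 1*(-13/2) = (-9 - 11730) + 13/2 = -11739 + 13/2 = -23465/2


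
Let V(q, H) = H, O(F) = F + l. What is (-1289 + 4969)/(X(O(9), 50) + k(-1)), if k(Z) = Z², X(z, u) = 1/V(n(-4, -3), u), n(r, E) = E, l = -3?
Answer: 184000/51 ≈ 3607.8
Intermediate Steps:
O(F) = -3 + F (O(F) = F - 3 = -3 + F)
X(z, u) = 1/u
(-1289 + 4969)/(X(O(9), 50) + k(-1)) = (-1289 + 4969)/(1/50 + (-1)²) = 3680/(1/50 + 1) = 3680/(51/50) = 3680*(50/51) = 184000/51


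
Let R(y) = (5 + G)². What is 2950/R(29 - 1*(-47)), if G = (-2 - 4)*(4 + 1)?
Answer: 118/25 ≈ 4.7200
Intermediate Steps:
G = -30 (G = -6*5 = -30)
R(y) = 625 (R(y) = (5 - 30)² = (-25)² = 625)
2950/R(29 - 1*(-47)) = 2950/625 = 2950*(1/625) = 118/25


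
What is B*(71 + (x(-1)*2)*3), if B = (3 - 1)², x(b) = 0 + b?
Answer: 260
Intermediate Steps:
x(b) = b
B = 4 (B = 2² = 4)
B*(71 + (x(-1)*2)*3) = 4*(71 - 1*2*3) = 4*(71 - 2*3) = 4*(71 - 6) = 4*65 = 260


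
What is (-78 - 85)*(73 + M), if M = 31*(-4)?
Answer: 8313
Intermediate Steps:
M = -124
(-78 - 85)*(73 + M) = (-78 - 85)*(73 - 124) = -163*(-51) = 8313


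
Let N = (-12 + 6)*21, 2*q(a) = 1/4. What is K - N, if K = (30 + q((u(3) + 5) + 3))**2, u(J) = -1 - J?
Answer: 66145/64 ≈ 1033.5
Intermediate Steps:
q(a) = 1/8 (q(a) = (1/2)/4 = (1/2)*(1/4) = 1/8)
N = -126 (N = -6*21 = -126)
K = 58081/64 (K = (30 + 1/8)**2 = (241/8)**2 = 58081/64 ≈ 907.52)
K - N = 58081/64 - 1*(-126) = 58081/64 + 126 = 66145/64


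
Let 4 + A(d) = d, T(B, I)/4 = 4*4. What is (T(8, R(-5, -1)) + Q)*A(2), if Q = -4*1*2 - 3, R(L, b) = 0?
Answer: -106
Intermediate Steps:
T(B, I) = 64 (T(B, I) = 4*(4*4) = 4*16 = 64)
A(d) = -4 + d
Q = -11 (Q = -4*2 - 3 = -8 - 3 = -11)
(T(8, R(-5, -1)) + Q)*A(2) = (64 - 11)*(-4 + 2) = 53*(-2) = -106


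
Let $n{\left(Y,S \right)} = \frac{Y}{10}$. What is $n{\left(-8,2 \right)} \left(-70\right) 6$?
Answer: $336$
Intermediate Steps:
$n{\left(Y,S \right)} = \frac{Y}{10}$ ($n{\left(Y,S \right)} = Y \frac{1}{10} = \frac{Y}{10}$)
$n{\left(-8,2 \right)} \left(-70\right) 6 = \frac{1}{10} \left(-8\right) \left(-70\right) 6 = \left(- \frac{4}{5}\right) \left(-70\right) 6 = 56 \cdot 6 = 336$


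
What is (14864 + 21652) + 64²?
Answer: 40612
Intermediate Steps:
(14864 + 21652) + 64² = 36516 + 4096 = 40612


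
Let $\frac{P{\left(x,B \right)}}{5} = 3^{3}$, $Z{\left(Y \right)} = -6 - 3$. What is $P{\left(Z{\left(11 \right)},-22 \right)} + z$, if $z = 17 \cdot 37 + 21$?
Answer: $785$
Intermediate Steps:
$Z{\left(Y \right)} = -9$
$P{\left(x,B \right)} = 135$ ($P{\left(x,B \right)} = 5 \cdot 3^{3} = 5 \cdot 27 = 135$)
$z = 650$ ($z = 629 + 21 = 650$)
$P{\left(Z{\left(11 \right)},-22 \right)} + z = 135 + 650 = 785$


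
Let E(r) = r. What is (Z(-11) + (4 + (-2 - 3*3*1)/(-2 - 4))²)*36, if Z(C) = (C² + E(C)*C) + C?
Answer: 9541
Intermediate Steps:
Z(C) = C + 2*C² (Z(C) = (C² + C*C) + C = (C² + C²) + C = 2*C² + C = C + 2*C²)
(Z(-11) + (4 + (-2 - 3*3*1)/(-2 - 4))²)*36 = (-11*(1 + 2*(-11)) + (4 + (-2 - 3*3*1)/(-2 - 4))²)*36 = (-11*(1 - 22) + (4 + (-2 - 9*1)/(-6))²)*36 = (-11*(-21) + (4 + (-2 - 9)*(-⅙))²)*36 = (231 + (4 - 11*(-⅙))²)*36 = (231 + (4 + 11/6)²)*36 = (231 + (35/6)²)*36 = (231 + 1225/36)*36 = (9541/36)*36 = 9541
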